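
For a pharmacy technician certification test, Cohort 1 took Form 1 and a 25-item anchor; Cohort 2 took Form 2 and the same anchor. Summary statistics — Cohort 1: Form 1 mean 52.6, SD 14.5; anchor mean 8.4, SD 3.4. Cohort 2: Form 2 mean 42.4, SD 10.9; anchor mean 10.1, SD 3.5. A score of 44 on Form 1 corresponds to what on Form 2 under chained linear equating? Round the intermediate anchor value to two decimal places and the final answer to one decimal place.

Form 1 → anchor (Cohort 1): v = (3.4/14.5)(44 − 52.6) + 8.4 = 6.38
anchor → Form 2 (Cohort 2): y = (10.9/3.5)(6.38 − 10.1) + 42.4 = 30.8

30.8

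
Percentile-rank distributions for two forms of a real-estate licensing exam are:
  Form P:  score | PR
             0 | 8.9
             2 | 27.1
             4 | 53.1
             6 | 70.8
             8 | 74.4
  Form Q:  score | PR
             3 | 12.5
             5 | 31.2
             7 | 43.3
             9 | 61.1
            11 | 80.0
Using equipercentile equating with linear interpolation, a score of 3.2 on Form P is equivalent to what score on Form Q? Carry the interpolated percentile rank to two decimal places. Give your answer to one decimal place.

6.9

PR of 3.2 on Form P: 27.1 + (3.2 − 2)/(4 − 2) × (53.1 − 27.1) = 42.70
On Form Q, PR 42.70 falls between score 5 (PR 31.2) and 7 (PR 43.3).
Interpolate: 5 + (42.70 − 31.2)/(43.3 − 31.2) × (7 − 5) = 6.9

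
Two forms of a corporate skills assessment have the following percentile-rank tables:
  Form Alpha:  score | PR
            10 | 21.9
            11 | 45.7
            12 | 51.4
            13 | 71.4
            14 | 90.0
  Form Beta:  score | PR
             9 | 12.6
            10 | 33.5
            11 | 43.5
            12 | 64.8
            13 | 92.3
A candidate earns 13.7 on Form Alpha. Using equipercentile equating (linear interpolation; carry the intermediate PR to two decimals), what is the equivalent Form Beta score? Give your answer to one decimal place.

PR of 13.7 on Form Alpha: 71.4 + (13.7 − 13)/(14 − 13) × (90.0 − 71.4) = 84.42
On Form Beta, PR 84.42 falls between score 12 (PR 64.8) and 13 (PR 92.3).
Interpolate: 12 + (84.42 − 64.8)/(92.3 − 64.8) × (13 − 12) = 12.7

12.7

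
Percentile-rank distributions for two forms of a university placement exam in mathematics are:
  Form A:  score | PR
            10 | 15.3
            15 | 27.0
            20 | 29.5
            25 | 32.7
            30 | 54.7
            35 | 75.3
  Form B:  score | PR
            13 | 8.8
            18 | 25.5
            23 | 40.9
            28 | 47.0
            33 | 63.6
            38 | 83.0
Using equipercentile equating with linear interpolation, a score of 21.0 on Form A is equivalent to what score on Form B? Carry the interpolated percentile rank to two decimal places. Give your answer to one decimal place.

19.5

PR of 21.0 on Form A: 29.5 + (21.0 − 20)/(25 − 20) × (32.7 − 29.5) = 30.14
On Form B, PR 30.14 falls between score 18 (PR 25.5) and 23 (PR 40.9).
Interpolate: 18 + (30.14 − 25.5)/(40.9 − 25.5) × (23 − 18) = 19.5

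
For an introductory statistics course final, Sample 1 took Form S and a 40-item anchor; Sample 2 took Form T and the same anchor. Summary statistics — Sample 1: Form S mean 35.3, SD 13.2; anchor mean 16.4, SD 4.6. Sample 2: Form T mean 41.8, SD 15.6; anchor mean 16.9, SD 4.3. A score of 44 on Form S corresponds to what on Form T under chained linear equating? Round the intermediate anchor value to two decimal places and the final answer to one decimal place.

51.0

Form S → anchor (Sample 1): v = (4.6/13.2)(44 − 35.3) + 16.4 = 19.43
anchor → Form T (Sample 2): y = (15.6/4.3)(19.43 − 16.9) + 41.8 = 51.0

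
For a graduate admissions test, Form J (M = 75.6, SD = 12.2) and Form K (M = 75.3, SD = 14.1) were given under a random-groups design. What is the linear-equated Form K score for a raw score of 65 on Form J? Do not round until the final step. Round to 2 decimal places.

Linear equating: y = (SD_Y/SD_X)(x − M_X) + M_Y
y = (14.1/12.2)(65 − 75.6) + 75.3
y = 1.155738 × -10.6 + 75.3 = -12.2508 + 75.3 = 63.05

63.05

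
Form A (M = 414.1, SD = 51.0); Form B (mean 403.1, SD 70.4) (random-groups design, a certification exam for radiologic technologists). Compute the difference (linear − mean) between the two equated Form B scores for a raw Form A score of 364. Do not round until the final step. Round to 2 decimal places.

Mean-equated: 364 + (403.1 − 414.1) = 353.00
Linear-equated: (70.4/51.0)(364 − 414.1) + 403.1 = 333.942
Difference = 333.942 − 353.00 = -19.06

-19.06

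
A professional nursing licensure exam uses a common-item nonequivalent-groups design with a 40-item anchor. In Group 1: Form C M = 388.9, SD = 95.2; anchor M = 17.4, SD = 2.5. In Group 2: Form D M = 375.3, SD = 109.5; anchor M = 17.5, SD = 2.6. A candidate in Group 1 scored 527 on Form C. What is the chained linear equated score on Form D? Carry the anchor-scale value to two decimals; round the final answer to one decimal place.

524.0

Form C → anchor (Group 1): v = (2.5/95.2)(527 − 388.9) + 17.4 = 21.03
anchor → Form D (Group 2): y = (109.5/2.6)(21.03 − 17.5) + 375.3 = 524.0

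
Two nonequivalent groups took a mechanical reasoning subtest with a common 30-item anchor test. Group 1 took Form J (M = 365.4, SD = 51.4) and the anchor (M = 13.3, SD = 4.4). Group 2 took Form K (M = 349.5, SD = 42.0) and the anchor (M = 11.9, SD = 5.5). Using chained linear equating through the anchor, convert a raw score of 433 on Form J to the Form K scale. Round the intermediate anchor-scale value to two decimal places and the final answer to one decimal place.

Form J → anchor (Group 1): v = (4.4/51.4)(433 − 365.4) + 13.3 = 19.09
anchor → Form K (Group 2): y = (42.0/5.5)(19.09 − 11.9) + 349.5 = 404.4

404.4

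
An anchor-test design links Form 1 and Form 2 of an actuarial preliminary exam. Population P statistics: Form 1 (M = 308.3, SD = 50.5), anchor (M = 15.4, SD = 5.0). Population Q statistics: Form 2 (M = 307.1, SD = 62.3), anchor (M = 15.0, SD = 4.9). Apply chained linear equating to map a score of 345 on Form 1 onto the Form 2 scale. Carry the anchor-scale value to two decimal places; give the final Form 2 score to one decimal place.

358.3

Form 1 → anchor (Population P): v = (5.0/50.5)(345 − 308.3) + 15.4 = 19.03
anchor → Form 2 (Population Q): y = (62.3/4.9)(19.03 − 15.0) + 307.1 = 358.3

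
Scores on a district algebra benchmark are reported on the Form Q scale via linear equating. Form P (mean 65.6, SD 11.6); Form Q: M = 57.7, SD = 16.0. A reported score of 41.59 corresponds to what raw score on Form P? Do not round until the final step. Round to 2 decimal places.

Invert y = (SD_Y/SD_X)(x − M_X) + M_Y:
x = (SD_X/SD_Y)(y − M_Y) + M_X = (11.6/16.0)(41.59 − 57.7) + 65.6
x = 0.725000 × -16.110 + 65.6 = 53.92

53.92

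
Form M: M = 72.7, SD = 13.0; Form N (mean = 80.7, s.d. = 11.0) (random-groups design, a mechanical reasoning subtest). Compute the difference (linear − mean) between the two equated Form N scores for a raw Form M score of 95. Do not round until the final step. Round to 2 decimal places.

Mean-equated: 95 + (80.7 − 72.7) = 103.00
Linear-equated: (11.0/13.0)(95 − 72.7) + 80.7 = 99.569
Difference = 99.569 − 103.00 = -3.43

-3.43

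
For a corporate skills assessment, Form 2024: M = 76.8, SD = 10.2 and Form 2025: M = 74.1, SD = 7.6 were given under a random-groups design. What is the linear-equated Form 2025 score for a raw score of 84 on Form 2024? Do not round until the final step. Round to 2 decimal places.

Linear equating: y = (SD_Y/SD_X)(x − M_X) + M_Y
y = (7.6/10.2)(84 − 76.8) + 74.1
y = 0.745098 × 7.2 + 74.1 = 5.3647 + 74.1 = 79.46

79.46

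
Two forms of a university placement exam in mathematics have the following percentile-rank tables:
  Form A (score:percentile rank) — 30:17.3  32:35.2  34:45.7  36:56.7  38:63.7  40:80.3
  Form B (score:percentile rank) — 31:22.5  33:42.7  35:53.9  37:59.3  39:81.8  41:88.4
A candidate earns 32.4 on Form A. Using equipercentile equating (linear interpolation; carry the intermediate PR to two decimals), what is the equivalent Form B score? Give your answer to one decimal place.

32.5

PR of 32.4 on Form A: 35.2 + (32.4 − 32)/(34 − 32) × (45.7 − 35.2) = 37.30
On Form B, PR 37.30 falls between score 31 (PR 22.5) and 33 (PR 42.7).
Interpolate: 31 + (37.30 − 22.5)/(42.7 − 22.5) × (33 − 31) = 32.5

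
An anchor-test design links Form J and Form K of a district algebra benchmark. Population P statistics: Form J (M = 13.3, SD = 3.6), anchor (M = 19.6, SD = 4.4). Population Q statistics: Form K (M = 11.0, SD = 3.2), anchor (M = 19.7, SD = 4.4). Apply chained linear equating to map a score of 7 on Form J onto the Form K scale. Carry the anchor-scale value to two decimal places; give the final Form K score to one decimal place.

Form J → anchor (Population P): v = (4.4/3.6)(7 − 13.3) + 19.6 = 11.90
anchor → Form K (Population Q): y = (3.2/4.4)(11.90 − 19.7) + 11.0 = 5.3

5.3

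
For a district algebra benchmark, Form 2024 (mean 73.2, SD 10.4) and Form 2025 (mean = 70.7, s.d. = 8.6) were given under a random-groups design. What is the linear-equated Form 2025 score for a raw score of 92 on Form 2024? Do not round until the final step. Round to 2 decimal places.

Linear equating: y = (SD_Y/SD_X)(x − M_X) + M_Y
y = (8.6/10.4)(92 − 73.2) + 70.7
y = 0.826923 × 18.8 + 70.7 = 15.5462 + 70.7 = 86.25

86.25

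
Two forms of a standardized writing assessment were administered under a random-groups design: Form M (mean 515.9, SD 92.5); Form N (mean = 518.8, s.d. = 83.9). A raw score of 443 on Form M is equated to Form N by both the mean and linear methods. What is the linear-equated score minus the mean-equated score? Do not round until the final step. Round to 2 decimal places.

Mean-equated: 443 + (518.8 − 515.9) = 445.90
Linear-equated: (83.9/92.5)(443 − 515.9) + 518.8 = 452.678
Difference = 452.678 − 445.90 = 6.78

6.78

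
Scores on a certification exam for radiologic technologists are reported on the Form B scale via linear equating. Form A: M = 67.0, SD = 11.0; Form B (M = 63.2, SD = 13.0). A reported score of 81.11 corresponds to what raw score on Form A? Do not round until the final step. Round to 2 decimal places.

Invert y = (SD_Y/SD_X)(x − M_X) + M_Y:
x = (SD_X/SD_Y)(y − M_Y) + M_X = (11.0/13.0)(81.11 − 63.2) + 67.0
x = 0.846154 × 17.910 + 67.0 = 82.15

82.15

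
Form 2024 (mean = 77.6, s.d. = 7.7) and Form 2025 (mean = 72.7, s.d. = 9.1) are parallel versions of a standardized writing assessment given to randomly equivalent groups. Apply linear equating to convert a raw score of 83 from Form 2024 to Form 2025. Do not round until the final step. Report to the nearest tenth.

79.1

Linear equating: y = (SD_Y/SD_X)(x − M_X) + M_Y
y = (9.1/7.7)(83 − 77.6) + 72.7
y = 1.181818 × 5.4 + 72.7 = 6.3818 + 72.7 = 79.1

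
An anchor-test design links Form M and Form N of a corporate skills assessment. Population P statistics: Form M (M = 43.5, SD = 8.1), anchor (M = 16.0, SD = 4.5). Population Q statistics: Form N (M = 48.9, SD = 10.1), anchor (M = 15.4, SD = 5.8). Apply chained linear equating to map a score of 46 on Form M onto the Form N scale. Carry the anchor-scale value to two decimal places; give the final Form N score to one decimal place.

52.4

Form M → anchor (Population P): v = (4.5/8.1)(46 − 43.5) + 16.0 = 17.39
anchor → Form N (Population Q): y = (10.1/5.8)(17.39 − 15.4) + 48.9 = 52.4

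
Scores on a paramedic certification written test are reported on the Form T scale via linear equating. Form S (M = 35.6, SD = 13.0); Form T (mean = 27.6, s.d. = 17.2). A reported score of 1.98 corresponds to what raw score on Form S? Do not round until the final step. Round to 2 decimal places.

Invert y = (SD_Y/SD_X)(x − M_X) + M_Y:
x = (SD_X/SD_Y)(y − M_Y) + M_X = (13.0/17.2)(1.98 − 27.6) + 35.6
x = 0.755814 × -25.620 + 35.6 = 16.24

16.24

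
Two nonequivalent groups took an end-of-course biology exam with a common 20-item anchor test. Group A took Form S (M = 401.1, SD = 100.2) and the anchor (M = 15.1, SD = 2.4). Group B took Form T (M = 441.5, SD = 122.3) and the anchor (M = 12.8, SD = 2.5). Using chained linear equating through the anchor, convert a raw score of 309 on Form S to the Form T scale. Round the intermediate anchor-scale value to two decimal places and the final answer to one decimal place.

Form S → anchor (Group A): v = (2.4/100.2)(309 − 401.1) + 15.1 = 12.89
anchor → Form T (Group B): y = (122.3/2.5)(12.89 − 12.8) + 441.5 = 445.9

445.9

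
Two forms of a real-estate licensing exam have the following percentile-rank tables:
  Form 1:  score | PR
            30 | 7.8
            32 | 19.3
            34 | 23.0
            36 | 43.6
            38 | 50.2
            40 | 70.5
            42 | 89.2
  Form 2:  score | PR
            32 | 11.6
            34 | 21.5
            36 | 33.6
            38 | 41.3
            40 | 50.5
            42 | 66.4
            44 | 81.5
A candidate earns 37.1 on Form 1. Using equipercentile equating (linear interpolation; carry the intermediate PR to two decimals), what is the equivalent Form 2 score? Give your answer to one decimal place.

39.3

PR of 37.1 on Form 1: 43.6 + (37.1 − 36)/(38 − 36) × (50.2 − 43.6) = 47.23
On Form 2, PR 47.23 falls between score 38 (PR 41.3) and 40 (PR 50.5).
Interpolate: 38 + (47.23 − 41.3)/(50.5 − 41.3) × (40 − 38) = 39.3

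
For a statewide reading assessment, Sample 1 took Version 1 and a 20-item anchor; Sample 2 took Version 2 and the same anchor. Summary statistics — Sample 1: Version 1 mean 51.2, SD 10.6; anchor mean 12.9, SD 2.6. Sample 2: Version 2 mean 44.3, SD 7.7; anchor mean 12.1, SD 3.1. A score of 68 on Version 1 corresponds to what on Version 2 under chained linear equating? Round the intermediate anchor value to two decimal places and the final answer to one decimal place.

Version 1 → anchor (Sample 1): v = (2.6/10.6)(68 − 51.2) + 12.9 = 17.02
anchor → Version 2 (Sample 2): y = (7.7/3.1)(17.02 − 12.1) + 44.3 = 56.5

56.5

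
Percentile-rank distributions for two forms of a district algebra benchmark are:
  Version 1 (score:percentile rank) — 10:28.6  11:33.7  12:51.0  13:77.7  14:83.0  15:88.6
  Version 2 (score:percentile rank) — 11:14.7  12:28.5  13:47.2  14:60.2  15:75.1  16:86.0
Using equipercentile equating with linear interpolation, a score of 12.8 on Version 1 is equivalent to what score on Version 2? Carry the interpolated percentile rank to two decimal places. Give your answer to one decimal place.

14.8

PR of 12.8 on Version 1: 51.0 + (12.8 − 12)/(13 − 12) × (77.7 − 51.0) = 72.36
On Version 2, PR 72.36 falls between score 14 (PR 60.2) and 15 (PR 75.1).
Interpolate: 14 + (72.36 − 60.2)/(75.1 − 60.2) × (15 − 14) = 14.8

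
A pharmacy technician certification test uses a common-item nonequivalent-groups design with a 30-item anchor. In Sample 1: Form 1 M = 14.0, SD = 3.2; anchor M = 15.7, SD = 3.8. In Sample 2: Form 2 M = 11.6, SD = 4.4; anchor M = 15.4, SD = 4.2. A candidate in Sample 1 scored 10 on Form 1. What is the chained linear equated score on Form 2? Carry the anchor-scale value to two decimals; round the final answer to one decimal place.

Form 1 → anchor (Sample 1): v = (3.8/3.2)(10 − 14.0) + 15.7 = 10.95
anchor → Form 2 (Sample 2): y = (4.4/4.2)(10.95 − 15.4) + 11.6 = 6.9

6.9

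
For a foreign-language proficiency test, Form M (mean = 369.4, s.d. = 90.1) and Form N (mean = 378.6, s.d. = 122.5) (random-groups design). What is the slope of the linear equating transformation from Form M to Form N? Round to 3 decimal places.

A = SD_Y / SD_X = 122.5 / 90.1 = 1.360

1.360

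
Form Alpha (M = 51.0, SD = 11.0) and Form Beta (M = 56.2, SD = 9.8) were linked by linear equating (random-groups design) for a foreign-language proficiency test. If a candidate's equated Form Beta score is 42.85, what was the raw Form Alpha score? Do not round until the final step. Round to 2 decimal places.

Invert y = (SD_Y/SD_X)(x − M_X) + M_Y:
x = (SD_X/SD_Y)(y − M_Y) + M_X = (11.0/9.8)(42.85 − 56.2) + 51.0
x = 1.122449 × -13.350 + 51.0 = 36.02

36.02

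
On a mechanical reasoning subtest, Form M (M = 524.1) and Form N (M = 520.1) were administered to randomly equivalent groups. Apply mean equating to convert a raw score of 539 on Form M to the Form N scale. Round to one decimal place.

Mean equating: y = x + (M_Y − M_X) = 539 + (520.1 − 524.1) = 535.0

535.0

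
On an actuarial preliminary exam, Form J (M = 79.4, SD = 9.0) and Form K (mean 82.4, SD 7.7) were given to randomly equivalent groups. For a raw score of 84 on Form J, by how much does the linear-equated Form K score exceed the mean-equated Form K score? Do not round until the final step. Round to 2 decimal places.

-0.66

Mean-equated: 84 + (82.4 − 79.4) = 87.00
Linear-equated: (7.7/9.0)(84 − 79.4) + 82.4 = 86.336
Difference = 86.336 − 87.00 = -0.66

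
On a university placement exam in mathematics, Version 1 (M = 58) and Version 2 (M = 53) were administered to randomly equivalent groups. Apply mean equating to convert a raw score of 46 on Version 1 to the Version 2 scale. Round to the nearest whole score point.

Mean equating: y = x + (M_Y − M_X) = 46 + (53 − 58) = 41

41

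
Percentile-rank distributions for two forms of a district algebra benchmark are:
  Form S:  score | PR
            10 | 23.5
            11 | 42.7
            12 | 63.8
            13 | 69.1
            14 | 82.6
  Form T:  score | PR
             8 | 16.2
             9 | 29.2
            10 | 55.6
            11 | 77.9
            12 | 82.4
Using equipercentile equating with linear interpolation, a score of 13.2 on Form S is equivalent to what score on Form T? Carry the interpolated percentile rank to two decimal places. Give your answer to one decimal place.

10.7

PR of 13.2 on Form S: 69.1 + (13.2 − 13)/(14 − 13) × (82.6 − 69.1) = 71.80
On Form T, PR 71.80 falls between score 10 (PR 55.6) and 11 (PR 77.9).
Interpolate: 10 + (71.80 − 55.6)/(77.9 − 55.6) × (11 − 10) = 10.7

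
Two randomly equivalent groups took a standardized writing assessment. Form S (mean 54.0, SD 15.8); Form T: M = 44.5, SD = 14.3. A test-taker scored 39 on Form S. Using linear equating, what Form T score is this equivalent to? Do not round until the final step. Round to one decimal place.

30.9

Linear equating: y = (SD_Y/SD_X)(x − M_X) + M_Y
y = (14.3/15.8)(39 − 54.0) + 44.5
y = 0.905063 × -15.0 + 44.5 = -13.5759 + 44.5 = 30.9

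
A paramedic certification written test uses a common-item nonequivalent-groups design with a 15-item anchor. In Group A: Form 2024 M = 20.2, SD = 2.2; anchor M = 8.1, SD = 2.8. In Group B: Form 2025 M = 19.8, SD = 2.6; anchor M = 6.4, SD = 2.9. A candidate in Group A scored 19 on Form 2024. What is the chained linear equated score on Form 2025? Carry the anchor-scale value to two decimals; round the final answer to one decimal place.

20.0

Form 2024 → anchor (Group A): v = (2.8/2.2)(19 − 20.2) + 8.1 = 6.57
anchor → Form 2025 (Group B): y = (2.6/2.9)(6.57 − 6.4) + 19.8 = 20.0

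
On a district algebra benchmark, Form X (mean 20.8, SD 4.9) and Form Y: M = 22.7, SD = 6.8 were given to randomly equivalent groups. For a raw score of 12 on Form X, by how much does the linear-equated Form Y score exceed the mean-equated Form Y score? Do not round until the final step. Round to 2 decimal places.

-3.41

Mean-equated: 12 + (22.7 − 20.8) = 13.90
Linear-equated: (6.8/4.9)(12 − 20.8) + 22.7 = 10.488
Difference = 10.488 − 13.90 = -3.41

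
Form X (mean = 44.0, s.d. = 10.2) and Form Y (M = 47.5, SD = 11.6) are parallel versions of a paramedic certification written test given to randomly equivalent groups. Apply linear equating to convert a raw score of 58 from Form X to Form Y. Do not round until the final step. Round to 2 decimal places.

Linear equating: y = (SD_Y/SD_X)(x − M_X) + M_Y
y = (11.6/10.2)(58 − 44.0) + 47.5
y = 1.137255 × 14.0 + 47.5 = 15.9216 + 47.5 = 63.42

63.42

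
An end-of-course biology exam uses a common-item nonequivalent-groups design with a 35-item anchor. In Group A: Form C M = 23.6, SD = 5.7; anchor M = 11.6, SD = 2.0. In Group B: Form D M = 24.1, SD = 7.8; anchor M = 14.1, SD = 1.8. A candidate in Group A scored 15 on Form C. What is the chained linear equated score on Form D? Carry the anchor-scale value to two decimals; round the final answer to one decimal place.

Form C → anchor (Group A): v = (2.0/5.7)(15 − 23.6) + 11.6 = 8.58
anchor → Form D (Group B): y = (7.8/1.8)(8.58 − 14.1) + 24.1 = 0.2

0.2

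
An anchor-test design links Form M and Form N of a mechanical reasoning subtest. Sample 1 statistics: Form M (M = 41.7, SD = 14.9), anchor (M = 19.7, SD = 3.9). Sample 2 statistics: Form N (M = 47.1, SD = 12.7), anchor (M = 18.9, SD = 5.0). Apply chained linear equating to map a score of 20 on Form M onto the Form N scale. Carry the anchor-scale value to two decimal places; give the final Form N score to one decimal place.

34.7

Form M → anchor (Sample 1): v = (3.9/14.9)(20 − 41.7) + 19.7 = 14.02
anchor → Form N (Sample 2): y = (12.7/5.0)(14.02 − 18.9) + 47.1 = 34.7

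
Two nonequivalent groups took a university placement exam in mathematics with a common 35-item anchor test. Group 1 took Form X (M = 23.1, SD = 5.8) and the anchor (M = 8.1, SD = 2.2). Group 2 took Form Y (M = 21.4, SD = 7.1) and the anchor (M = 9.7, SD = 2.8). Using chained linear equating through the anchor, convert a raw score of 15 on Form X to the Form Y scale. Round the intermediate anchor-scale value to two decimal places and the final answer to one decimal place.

Form X → anchor (Group 1): v = (2.2/5.8)(15 − 23.1) + 8.1 = 5.03
anchor → Form Y (Group 2): y = (7.1/2.8)(5.03 − 9.7) + 21.4 = 9.6

9.6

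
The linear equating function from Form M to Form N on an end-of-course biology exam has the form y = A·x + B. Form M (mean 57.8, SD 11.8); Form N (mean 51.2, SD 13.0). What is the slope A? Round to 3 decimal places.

1.102

A = SD_Y / SD_X = 13.0 / 11.8 = 1.102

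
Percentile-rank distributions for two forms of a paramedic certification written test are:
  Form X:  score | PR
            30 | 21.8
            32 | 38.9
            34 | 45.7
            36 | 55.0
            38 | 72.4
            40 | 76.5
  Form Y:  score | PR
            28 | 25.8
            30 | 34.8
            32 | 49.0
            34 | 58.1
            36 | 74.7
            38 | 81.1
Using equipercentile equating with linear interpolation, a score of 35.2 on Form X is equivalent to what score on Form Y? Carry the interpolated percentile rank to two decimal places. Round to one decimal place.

PR of 35.2 on Form X: 45.7 + (35.2 − 34)/(36 − 34) × (55.0 − 45.7) = 51.28
On Form Y, PR 51.28 falls between score 32 (PR 49.0) and 34 (PR 58.1).
Interpolate: 32 + (51.28 − 49.0)/(58.1 − 49.0) × (34 − 32) = 32.5

32.5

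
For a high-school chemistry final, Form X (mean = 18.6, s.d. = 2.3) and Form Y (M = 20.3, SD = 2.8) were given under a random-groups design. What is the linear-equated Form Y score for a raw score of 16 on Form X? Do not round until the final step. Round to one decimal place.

Linear equating: y = (SD_Y/SD_X)(x − M_X) + M_Y
y = (2.8/2.3)(16 − 18.6) + 20.3
y = 1.217391 × -2.6 + 20.3 = -3.1652 + 20.3 = 17.1

17.1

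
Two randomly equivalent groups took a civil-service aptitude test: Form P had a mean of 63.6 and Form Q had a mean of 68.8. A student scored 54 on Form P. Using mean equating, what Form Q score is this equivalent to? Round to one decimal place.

Mean equating: y = x + (M_Y − M_X) = 54 + (68.8 − 63.6) = 59.2

59.2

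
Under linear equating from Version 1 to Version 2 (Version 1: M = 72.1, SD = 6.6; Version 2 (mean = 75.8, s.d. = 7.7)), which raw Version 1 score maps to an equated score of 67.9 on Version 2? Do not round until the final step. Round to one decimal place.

65.3

Invert y = (SD_Y/SD_X)(x − M_X) + M_Y:
x = (SD_X/SD_Y)(y − M_Y) + M_X = (6.6/7.7)(67.9 − 75.8) + 72.1
x = 0.857143 × -7.900 + 72.1 = 65.3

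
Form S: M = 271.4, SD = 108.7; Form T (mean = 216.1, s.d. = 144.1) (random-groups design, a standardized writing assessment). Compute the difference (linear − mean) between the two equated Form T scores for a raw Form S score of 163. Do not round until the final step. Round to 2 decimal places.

Mean-equated: 163 + (216.1 − 271.4) = 107.70
Linear-equated: (144.1/108.7)(163 − 271.4) + 216.1 = 72.398
Difference = 72.398 − 107.70 = -35.30

-35.30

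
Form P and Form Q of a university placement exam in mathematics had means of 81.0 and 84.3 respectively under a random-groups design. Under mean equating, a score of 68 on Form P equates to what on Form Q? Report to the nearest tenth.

Mean equating: y = x + (M_Y − M_X) = 68 + (84.3 − 81.0) = 71.3

71.3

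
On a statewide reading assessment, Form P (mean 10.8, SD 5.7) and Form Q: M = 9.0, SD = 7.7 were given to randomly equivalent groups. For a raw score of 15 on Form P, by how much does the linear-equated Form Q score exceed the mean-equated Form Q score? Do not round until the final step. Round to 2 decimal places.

1.47

Mean-equated: 15 + (9.0 − 10.8) = 13.20
Linear-equated: (7.7/5.7)(15 − 10.8) + 9.0 = 14.674
Difference = 14.674 − 13.20 = 1.47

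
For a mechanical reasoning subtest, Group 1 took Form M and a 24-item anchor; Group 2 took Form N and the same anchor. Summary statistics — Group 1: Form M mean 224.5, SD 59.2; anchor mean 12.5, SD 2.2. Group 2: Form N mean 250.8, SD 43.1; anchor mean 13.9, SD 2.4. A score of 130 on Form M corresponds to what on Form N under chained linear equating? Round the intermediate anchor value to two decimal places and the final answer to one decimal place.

162.6

Form M → anchor (Group 1): v = (2.2/59.2)(130 − 224.5) + 12.5 = 8.99
anchor → Form N (Group 2): y = (43.1/2.4)(8.99 − 13.9) + 250.8 = 162.6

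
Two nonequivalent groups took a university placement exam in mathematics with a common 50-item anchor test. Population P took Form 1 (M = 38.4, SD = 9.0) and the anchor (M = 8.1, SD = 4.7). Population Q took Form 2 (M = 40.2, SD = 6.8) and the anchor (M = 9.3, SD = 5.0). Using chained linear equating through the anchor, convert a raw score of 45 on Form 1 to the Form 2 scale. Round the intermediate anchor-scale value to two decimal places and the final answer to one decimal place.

43.3

Form 1 → anchor (Population P): v = (4.7/9.0)(45 − 38.4) + 8.1 = 11.55
anchor → Form 2 (Population Q): y = (6.8/5.0)(11.55 − 9.3) + 40.2 = 43.3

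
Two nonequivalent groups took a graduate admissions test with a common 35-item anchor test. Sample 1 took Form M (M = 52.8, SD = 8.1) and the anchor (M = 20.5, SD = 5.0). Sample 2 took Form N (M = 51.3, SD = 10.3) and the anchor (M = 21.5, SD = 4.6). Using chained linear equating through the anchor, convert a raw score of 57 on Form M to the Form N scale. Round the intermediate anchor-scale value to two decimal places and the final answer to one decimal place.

54.9

Form M → anchor (Sample 1): v = (5.0/8.1)(57 − 52.8) + 20.5 = 23.09
anchor → Form N (Sample 2): y = (10.3/4.6)(23.09 − 21.5) + 51.3 = 54.9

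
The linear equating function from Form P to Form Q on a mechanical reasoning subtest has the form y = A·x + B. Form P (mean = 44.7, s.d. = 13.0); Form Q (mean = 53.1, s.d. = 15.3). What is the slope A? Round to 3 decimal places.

1.177

A = SD_Y / SD_X = 15.3 / 13.0 = 1.177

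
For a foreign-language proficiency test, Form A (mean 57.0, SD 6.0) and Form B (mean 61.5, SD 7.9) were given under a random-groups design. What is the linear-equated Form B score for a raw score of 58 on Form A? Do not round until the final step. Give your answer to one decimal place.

62.8

Linear equating: y = (SD_Y/SD_X)(x − M_X) + M_Y
y = (7.9/6.0)(58 − 57.0) + 61.5
y = 1.316667 × 1.0 + 61.5 = 1.3167 + 61.5 = 62.8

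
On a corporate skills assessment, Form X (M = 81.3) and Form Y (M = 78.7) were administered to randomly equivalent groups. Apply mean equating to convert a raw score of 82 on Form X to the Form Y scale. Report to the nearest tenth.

79.4

Mean equating: y = x + (M_Y − M_X) = 82 + (78.7 − 81.3) = 79.4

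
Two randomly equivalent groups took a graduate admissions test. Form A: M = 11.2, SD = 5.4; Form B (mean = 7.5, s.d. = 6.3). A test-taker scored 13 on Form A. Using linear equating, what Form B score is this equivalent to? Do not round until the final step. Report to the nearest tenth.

9.6

Linear equating: y = (SD_Y/SD_X)(x − M_X) + M_Y
y = (6.3/5.4)(13 − 11.2) + 7.5
y = 1.166667 × 1.8 + 7.5 = 2.1000 + 7.5 = 9.6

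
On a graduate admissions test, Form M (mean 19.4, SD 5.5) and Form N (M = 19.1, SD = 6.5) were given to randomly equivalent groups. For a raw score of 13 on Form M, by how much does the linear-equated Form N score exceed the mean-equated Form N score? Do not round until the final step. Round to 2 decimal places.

-1.16

Mean-equated: 13 + (19.1 − 19.4) = 12.70
Linear-equated: (6.5/5.5)(13 − 19.4) + 19.1 = 11.536
Difference = 11.536 − 12.70 = -1.16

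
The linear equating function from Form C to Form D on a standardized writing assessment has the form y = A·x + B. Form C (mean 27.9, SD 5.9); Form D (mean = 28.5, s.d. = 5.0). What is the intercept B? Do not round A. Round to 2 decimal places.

4.86

A = SD_Y / SD_X = 5.0 / 5.9 = 0.847458
B = M_Y − A·M_X = 28.5 − 0.847458 × 27.9 = 4.86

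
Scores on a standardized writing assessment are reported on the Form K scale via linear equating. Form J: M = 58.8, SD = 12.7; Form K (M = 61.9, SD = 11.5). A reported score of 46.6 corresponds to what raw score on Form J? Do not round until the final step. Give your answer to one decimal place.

Invert y = (SD_Y/SD_X)(x − M_X) + M_Y:
x = (SD_X/SD_Y)(y − M_Y) + M_X = (12.7/11.5)(46.6 − 61.9) + 58.8
x = 1.104348 × -15.300 + 58.8 = 41.9

41.9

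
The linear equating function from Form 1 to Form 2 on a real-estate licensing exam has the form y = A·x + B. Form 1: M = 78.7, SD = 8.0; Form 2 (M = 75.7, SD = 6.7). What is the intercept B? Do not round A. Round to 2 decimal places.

A = SD_Y / SD_X = 6.7 / 8.0 = 0.837500
B = M_Y − A·M_X = 75.7 − 0.837500 × 78.7 = 9.79

9.79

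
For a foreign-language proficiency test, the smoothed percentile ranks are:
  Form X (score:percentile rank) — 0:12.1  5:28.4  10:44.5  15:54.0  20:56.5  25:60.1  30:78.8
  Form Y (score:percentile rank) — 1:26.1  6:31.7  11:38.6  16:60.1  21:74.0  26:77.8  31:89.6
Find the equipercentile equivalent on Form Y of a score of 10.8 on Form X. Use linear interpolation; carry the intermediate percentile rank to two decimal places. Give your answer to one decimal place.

12.7

PR of 10.8 on Form X: 44.5 + (10.8 − 10)/(15 − 10) × (54.0 − 44.5) = 46.02
On Form Y, PR 46.02 falls between score 11 (PR 38.6) and 16 (PR 60.1).
Interpolate: 11 + (46.02 − 38.6)/(60.1 − 38.6) × (16 − 11) = 12.7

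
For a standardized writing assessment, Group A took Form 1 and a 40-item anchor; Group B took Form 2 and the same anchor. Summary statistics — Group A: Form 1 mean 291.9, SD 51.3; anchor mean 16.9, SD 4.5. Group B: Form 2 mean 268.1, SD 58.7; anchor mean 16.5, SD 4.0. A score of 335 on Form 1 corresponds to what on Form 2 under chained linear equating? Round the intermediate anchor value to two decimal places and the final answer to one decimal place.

329.4

Form 1 → anchor (Group A): v = (4.5/51.3)(335 − 291.9) + 16.9 = 20.68
anchor → Form 2 (Group B): y = (58.7/4.0)(20.68 − 16.5) + 268.1 = 329.4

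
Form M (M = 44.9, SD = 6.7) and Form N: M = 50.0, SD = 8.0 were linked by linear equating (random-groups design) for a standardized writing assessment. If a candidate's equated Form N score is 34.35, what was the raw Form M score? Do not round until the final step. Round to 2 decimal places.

Invert y = (SD_Y/SD_X)(x − M_X) + M_Y:
x = (SD_X/SD_Y)(y − M_Y) + M_X = (6.7/8.0)(34.35 − 50.0) + 44.9
x = 0.837500 × -15.650 + 44.9 = 31.79

31.79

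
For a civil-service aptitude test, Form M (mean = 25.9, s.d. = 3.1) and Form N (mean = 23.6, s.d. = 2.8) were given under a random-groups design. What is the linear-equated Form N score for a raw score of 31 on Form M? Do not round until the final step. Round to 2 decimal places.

28.21

Linear equating: y = (SD_Y/SD_X)(x − M_X) + M_Y
y = (2.8/3.1)(31 − 25.9) + 23.6
y = 0.903226 × 5.1 + 23.6 = 4.6065 + 23.6 = 28.21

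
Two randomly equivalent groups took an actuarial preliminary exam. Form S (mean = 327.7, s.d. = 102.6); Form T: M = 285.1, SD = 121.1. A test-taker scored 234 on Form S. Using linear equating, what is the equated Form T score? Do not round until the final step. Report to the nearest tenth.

Linear equating: y = (SD_Y/SD_X)(x − M_X) + M_Y
y = (121.1/102.6)(234 − 327.7) + 285.1
y = 1.180312 × -93.7 + 285.1 = -110.5952 + 285.1 = 174.5

174.5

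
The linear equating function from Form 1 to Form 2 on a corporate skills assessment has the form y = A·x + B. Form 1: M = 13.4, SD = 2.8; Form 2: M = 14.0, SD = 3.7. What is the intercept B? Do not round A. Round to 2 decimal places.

A = SD_Y / SD_X = 3.7 / 2.8 = 1.321429
B = M_Y − A·M_X = 14.0 − 1.321429 × 13.4 = -3.71

-3.71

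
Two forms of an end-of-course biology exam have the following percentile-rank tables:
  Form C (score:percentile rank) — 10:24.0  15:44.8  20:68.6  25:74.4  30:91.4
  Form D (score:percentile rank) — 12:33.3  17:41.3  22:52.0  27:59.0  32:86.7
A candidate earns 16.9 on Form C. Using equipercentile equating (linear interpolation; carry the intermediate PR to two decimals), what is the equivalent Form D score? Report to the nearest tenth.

PR of 16.9 on Form C: 44.8 + (16.9 − 15)/(20 − 15) × (68.6 − 44.8) = 53.84
On Form D, PR 53.84 falls between score 22 (PR 52.0) and 27 (PR 59.0).
Interpolate: 22 + (53.84 − 52.0)/(59.0 − 52.0) × (27 − 22) = 23.3

23.3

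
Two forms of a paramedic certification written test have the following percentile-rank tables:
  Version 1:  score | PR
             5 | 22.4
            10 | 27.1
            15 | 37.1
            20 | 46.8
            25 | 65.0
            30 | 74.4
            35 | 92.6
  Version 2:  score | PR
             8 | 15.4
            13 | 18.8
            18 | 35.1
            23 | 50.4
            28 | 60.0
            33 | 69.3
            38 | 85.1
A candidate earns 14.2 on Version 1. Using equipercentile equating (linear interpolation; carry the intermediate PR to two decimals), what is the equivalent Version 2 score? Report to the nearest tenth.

18.1

PR of 14.2 on Version 1: 27.1 + (14.2 − 10)/(15 − 10) × (37.1 − 27.1) = 35.50
On Version 2, PR 35.50 falls between score 18 (PR 35.1) and 23 (PR 50.4).
Interpolate: 18 + (35.50 − 35.1)/(50.4 − 35.1) × (23 − 18) = 18.1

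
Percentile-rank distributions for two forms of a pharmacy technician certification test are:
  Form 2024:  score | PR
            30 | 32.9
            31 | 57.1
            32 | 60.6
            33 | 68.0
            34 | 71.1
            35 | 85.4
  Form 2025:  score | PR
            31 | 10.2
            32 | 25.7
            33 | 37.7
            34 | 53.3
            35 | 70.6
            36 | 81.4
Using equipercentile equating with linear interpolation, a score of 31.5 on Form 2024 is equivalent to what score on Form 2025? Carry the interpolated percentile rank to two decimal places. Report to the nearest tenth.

PR of 31.5 on Form 2024: 57.1 + (31.5 − 31)/(32 − 31) × (60.6 − 57.1) = 58.85
On Form 2025, PR 58.85 falls between score 34 (PR 53.3) and 35 (PR 70.6).
Interpolate: 34 + (58.85 − 53.3)/(70.6 − 53.3) × (35 − 34) = 34.3

34.3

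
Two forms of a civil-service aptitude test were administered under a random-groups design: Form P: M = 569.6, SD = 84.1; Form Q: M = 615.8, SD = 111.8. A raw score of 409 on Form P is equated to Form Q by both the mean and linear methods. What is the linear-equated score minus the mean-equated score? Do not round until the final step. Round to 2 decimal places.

Mean-equated: 409 + (615.8 − 569.6) = 455.20
Linear-equated: (111.8/84.1)(409 − 569.6) + 615.8 = 402.303
Difference = 402.303 − 455.20 = -52.90

-52.90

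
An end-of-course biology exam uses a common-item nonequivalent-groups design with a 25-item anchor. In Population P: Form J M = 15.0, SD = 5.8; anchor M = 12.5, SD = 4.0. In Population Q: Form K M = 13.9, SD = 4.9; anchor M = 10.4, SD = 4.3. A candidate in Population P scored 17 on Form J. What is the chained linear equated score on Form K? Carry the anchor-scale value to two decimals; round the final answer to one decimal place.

Form J → anchor (Population P): v = (4.0/5.8)(17 − 15.0) + 12.5 = 13.88
anchor → Form K (Population Q): y = (4.9/4.3)(13.88 − 10.4) + 13.9 = 17.9

17.9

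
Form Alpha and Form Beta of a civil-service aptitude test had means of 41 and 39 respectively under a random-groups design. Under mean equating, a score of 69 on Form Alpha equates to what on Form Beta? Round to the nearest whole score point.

67

Mean equating: y = x + (M_Y − M_X) = 69 + (39 − 41) = 67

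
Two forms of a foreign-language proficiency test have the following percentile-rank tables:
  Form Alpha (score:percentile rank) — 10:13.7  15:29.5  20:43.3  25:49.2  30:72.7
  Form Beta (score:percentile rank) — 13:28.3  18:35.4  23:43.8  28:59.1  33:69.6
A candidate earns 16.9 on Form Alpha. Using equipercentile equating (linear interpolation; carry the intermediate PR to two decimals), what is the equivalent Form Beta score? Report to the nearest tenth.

17.5

PR of 16.9 on Form Alpha: 29.5 + (16.9 − 15)/(20 − 15) × (43.3 − 29.5) = 34.74
On Form Beta, PR 34.74 falls between score 13 (PR 28.3) and 18 (PR 35.4).
Interpolate: 13 + (34.74 − 28.3)/(35.4 − 28.3) × (18 − 13) = 17.5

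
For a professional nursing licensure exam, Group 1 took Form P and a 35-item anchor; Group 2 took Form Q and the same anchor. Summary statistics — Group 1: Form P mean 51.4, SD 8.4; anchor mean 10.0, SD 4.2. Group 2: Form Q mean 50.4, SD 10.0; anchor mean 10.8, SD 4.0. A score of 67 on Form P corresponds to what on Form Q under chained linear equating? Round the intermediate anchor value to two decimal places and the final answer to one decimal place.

67.9

Form P → anchor (Group 1): v = (4.2/8.4)(67 − 51.4) + 10.0 = 17.80
anchor → Form Q (Group 2): y = (10.0/4.0)(17.80 − 10.8) + 50.4 = 67.9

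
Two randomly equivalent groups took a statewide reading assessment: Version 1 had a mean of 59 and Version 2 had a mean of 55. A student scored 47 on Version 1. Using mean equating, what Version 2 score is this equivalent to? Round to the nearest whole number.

Mean equating: y = x + (M_Y − M_X) = 47 + (55 − 59) = 43

43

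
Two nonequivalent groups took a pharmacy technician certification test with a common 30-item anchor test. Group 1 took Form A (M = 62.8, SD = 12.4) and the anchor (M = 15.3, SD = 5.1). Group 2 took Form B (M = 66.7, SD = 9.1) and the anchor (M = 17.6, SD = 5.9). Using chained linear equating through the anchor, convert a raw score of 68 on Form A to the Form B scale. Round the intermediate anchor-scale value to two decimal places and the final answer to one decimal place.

Form A → anchor (Group 1): v = (5.1/12.4)(68 − 62.8) + 15.3 = 17.44
anchor → Form B (Group 2): y = (9.1/5.9)(17.44 − 17.6) + 66.7 = 66.5

66.5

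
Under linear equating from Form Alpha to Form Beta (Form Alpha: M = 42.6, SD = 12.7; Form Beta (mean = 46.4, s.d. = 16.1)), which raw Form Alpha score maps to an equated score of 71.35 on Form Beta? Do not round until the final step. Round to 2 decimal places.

Invert y = (SD_Y/SD_X)(x − M_X) + M_Y:
x = (SD_X/SD_Y)(y − M_Y) + M_X = (12.7/16.1)(71.35 − 46.4) + 42.6
x = 0.788820 × 24.950 + 42.6 = 62.28

62.28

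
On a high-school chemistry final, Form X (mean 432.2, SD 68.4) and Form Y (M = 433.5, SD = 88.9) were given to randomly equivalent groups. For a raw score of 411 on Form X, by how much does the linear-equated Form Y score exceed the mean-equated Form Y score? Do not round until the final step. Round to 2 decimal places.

Mean-equated: 411 + (433.5 − 432.2) = 412.30
Linear-equated: (88.9/68.4)(411 − 432.2) + 433.5 = 405.946
Difference = 405.946 − 412.30 = -6.35

-6.35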